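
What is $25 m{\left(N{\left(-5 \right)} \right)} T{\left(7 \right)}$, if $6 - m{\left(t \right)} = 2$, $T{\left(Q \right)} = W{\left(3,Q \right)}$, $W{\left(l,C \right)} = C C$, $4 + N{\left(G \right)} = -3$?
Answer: $4900$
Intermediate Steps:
$N{\left(G \right)} = -7$ ($N{\left(G \right)} = -4 - 3 = -7$)
$W{\left(l,C \right)} = C^{2}$
$T{\left(Q \right)} = Q^{2}$
$m{\left(t \right)} = 4$ ($m{\left(t \right)} = 6 - 2 = 4$)
$25 m{\left(N{\left(-5 \right)} \right)} T{\left(7 \right)} = 25 \cdot 4 \cdot 7^{2} = 100 \cdot 49 = 4900$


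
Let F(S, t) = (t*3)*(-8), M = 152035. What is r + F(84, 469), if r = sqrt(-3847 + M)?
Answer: -11256 + 2*sqrt(37047) ≈ -10871.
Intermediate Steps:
F(S, t) = -24*t (F(S, t) = (3*t)*(-8) = -24*t)
r = 2*sqrt(37047) (r = sqrt(-3847 + 152035) = sqrt(148188) = 2*sqrt(37047) ≈ 384.95)
r + F(84, 469) = 2*sqrt(37047) - 24*469 = 2*sqrt(37047) - 11256 = -11256 + 2*sqrt(37047)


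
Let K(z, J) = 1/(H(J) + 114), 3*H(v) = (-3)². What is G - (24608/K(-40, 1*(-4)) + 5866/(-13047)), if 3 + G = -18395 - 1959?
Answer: -37829679305/13047 ≈ -2.8995e+6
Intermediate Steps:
H(v) = 3 (H(v) = (⅓)*(-3)² = (⅓)*9 = 3)
G = -20357 (G = -3 + (-18395 - 1959) = -3 - 20354 = -20357)
K(z, J) = 1/117 (K(z, J) = 1/(3 + 114) = 1/117)
G - (24608/K(-40, 1*(-4)) + 5866/(-13047)) = -20357 - (24608/(1/117) + 5866/(-13047)) = -20357 - (24608*117 + 5866*(-1/13047)) = -20357 - (2879136 - 5866/13047) = -20357 - 1*37564081526/13047 = -20357 - 37564081526/13047 = -37829679305/13047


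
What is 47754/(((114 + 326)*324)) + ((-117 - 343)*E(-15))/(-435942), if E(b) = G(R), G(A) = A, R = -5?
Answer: 2749609/8339760 ≈ 0.32970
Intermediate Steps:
E(b) = -5
47754/(((114 + 326)*324)) + ((-117 - 343)*E(-15))/(-435942) = 47754/(((114 + 326)*324)) + ((-117 - 343)*(-5))/(-435942) = 47754/((440*324)) - 460*(-5)*(-1/435942) = 47754/142560 + 2300*(-1/435942) = 47754*(1/142560) - 50/9477 = 2653/7920 - 50/9477 = 2749609/8339760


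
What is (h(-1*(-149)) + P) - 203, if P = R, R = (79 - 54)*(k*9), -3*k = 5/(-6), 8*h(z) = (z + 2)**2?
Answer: 21677/8 ≈ 2709.6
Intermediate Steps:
h(z) = (2 + z)**2/8 (h(z) = (z + 2)**2/8 = (2 + z)**2/8)
k = 5/18 (k = -5/(3*(-6)) = -5*(-1)/(3*6) = -1/3*(-5/6) = 5/18 ≈ 0.27778)
R = 125/2 (R = (79 - 54)*((5/18)*9) = 25*(5/2) = 125/2 ≈ 62.500)
P = 125/2 ≈ 62.500
(h(-1*(-149)) + P) - 203 = ((2 - 1*(-149))**2/8 + 125/2) - 203 = ((2 + 149)**2/8 + 125/2) - 203 = ((1/8)*151**2 + 125/2) - 203 = ((1/8)*22801 + 125/2) - 203 = (22801/8 + 125/2) - 203 = 23301/8 - 203 = 21677/8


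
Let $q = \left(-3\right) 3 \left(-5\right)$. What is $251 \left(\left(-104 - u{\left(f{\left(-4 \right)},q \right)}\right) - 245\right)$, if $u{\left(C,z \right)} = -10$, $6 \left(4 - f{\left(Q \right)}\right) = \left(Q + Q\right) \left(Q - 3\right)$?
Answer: $-85089$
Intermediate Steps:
$q = 45$ ($q = \left(-9\right) \left(-5\right) = 45$)
$f{\left(Q \right)} = 4 - \frac{Q \left(-3 + Q\right)}{3}$ ($f{\left(Q \right)} = 4 - \frac{\left(Q + Q\right) \left(Q - 3\right)}{6} = 4 - \frac{2 Q \left(-3 + Q\right)}{6} = 4 - \frac{Q \left(-3 + Q\right)}{3}$)
$251 \left(\left(-104 - u{\left(f{\left(-4 \right)},q \right)}\right) - 245\right) = 251 \left(\left(-104 - -10\right) - 245\right) = 251 \left(\left(-104 + 10\right) - 245\right) = 251 \left(-94 - 245\right) = 251 \left(-339\right) = -85089$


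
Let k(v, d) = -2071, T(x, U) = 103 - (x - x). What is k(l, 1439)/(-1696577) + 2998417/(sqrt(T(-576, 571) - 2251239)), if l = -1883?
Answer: 2071/1696577 - 2998417*I*sqrt(35174)/281392 ≈ 0.0012207 - 1998.4*I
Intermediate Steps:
T(x, U) = 103 (T(x, U) = 103 - 1*0 = 103 + 0 = 103)
k(l, 1439)/(-1696577) + 2998417/(sqrt(T(-576, 571) - 2251239)) = -2071/(-1696577) + 2998417/(sqrt(103 - 2251239)) = -2071*(-1/1696577) + 2998417/(sqrt(-2251136)) = 2071/1696577 + 2998417/((8*I*sqrt(35174))) = 2071/1696577 + 2998417*(-I*sqrt(35174)/281392) = 2071/1696577 - 2998417*I*sqrt(35174)/281392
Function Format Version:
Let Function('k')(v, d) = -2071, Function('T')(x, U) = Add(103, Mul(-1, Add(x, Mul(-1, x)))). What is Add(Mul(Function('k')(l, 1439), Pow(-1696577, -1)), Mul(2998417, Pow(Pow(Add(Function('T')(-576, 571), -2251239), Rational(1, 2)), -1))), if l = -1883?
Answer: Add(Rational(2071, 1696577), Mul(Rational(-2998417, 281392), I, Pow(35174, Rational(1, 2)))) ≈ Add(0.0012207, Mul(-1998.4, I))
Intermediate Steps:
Function('T')(x, U) = 103 (Function('T')(x, U) = Add(103, Mul(-1, 0)) = Add(103, 0) = 103)
Add(Mul(Function('k')(l, 1439), Pow(-1696577, -1)), Mul(2998417, Pow(Pow(Add(Function('T')(-576, 571), -2251239), Rational(1, 2)), -1))) = Add(Mul(-2071, Pow(-1696577, -1)), Mul(2998417, Pow(Pow(Add(103, -2251239), Rational(1, 2)), -1))) = Add(Mul(-2071, Rational(-1, 1696577)), Mul(2998417, Pow(Pow(-2251136, Rational(1, 2)), -1))) = Add(Rational(2071, 1696577), Mul(2998417, Pow(Mul(8, I, Pow(35174, Rational(1, 2))), -1))) = Add(Rational(2071, 1696577), Mul(2998417, Mul(Rational(-1, 281392), I, Pow(35174, Rational(1, 2))))) = Add(Rational(2071, 1696577), Mul(Rational(-2998417, 281392), I, Pow(35174, Rational(1, 2))))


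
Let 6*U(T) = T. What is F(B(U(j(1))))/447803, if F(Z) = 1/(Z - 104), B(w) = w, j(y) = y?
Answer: -6/278981269 ≈ -2.1507e-8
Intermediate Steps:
U(T) = T/6
F(Z) = 1/(-104 + Z)
F(B(U(j(1))))/447803 = 1/((-104 + (⅙)*1)*447803) = (1/447803)/(-104 + ⅙) = (1/447803)/(-623/6) = -6/623*1/447803 = -6/278981269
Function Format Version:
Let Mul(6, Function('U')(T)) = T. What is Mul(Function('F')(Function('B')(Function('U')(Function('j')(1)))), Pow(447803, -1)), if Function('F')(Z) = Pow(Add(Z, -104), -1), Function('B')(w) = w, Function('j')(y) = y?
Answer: Rational(-6, 278981269) ≈ -2.1507e-8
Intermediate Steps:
Function('U')(T) = Mul(Rational(1, 6), T)
Function('F')(Z) = Pow(Add(-104, Z), -1)
Mul(Function('F')(Function('B')(Function('U')(Function('j')(1)))), Pow(447803, -1)) = Mul(Pow(Add(-104, Mul(Rational(1, 6), 1)), -1), Pow(447803, -1)) = Mul(Pow(Add(-104, Rational(1, 6)), -1), Rational(1, 447803)) = Mul(Pow(Rational(-623, 6), -1), Rational(1, 447803)) = Mul(Rational(-6, 623), Rational(1, 447803)) = Rational(-6, 278981269)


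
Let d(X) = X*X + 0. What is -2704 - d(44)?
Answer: -4640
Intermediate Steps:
d(X) = X² (d(X) = X² + 0 = X²)
-2704 - d(44) = -2704 - 1*44² = -2704 - 1*1936 = -2704 - 1936 = -4640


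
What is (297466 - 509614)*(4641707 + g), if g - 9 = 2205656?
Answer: -1452656275056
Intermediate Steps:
g = 2205665 (g = 9 + 2205656 = 2205665)
(297466 - 509614)*(4641707 + g) = (297466 - 509614)*(4641707 + 2205665) = -212148*6847372 = -1452656275056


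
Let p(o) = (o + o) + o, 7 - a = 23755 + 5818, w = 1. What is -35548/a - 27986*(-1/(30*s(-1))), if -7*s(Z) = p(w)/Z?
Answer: 1448809463/665235 ≈ 2177.9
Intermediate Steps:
a = -29566 (a = 7 - (23755 + 5818) = 7 - 1*29573 = 7 - 29573 = -29566)
p(o) = 3*o (p(o) = 2*o + o = 3*o)
s(Z) = -3/(7*Z) (s(Z) = -3*1/(7*Z) = -3/(7*Z))
-35548/a - 27986*(-1/(30*s(-1))) = -35548/(-29566) - 27986/((2*(-3/7/(-1)))*(-15)) = -35548*(-1/29566) - 27986/((2*(-3/7*(-1)))*(-15)) = 17774/14783 - 27986/((2*(3/7))*(-15)) = 17774/14783 - 27986/((6/7)*(-15)) = 17774/14783 - 27986/(-90/7) = 17774/14783 - 27986*(-7/90) = 17774/14783 + 97951/45 = 1448809463/665235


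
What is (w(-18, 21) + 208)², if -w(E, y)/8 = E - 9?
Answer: 179776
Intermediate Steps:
w(E, y) = 72 - 8*E (w(E, y) = -8*(E - 9) = -8*(-9 + E) = 72 - 8*E)
(w(-18, 21) + 208)² = ((72 - 8*(-18)) + 208)² = ((72 + 144) + 208)² = (216 + 208)² = 424² = 179776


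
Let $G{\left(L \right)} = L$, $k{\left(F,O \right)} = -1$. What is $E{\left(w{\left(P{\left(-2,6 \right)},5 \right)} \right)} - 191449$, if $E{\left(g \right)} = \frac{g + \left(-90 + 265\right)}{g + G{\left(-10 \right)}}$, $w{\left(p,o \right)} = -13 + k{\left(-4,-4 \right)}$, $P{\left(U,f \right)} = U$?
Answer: $- \frac{4594937}{24} \approx -1.9146 \cdot 10^{5}$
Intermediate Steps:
$w{\left(p,o \right)} = -14$ ($w{\left(p,o \right)} = -13 - 1 = -14$)
$E{\left(g \right)} = \frac{175 + g}{-10 + g}$ ($E{\left(g \right)} = \frac{g + \left(-90 + 265\right)}{g - 10} = \frac{g + 175}{-10 + g} = \frac{175 + g}{-10 + g}$)
$E{\left(w{\left(P{\left(-2,6 \right)},5 \right)} \right)} - 191449 = \frac{175 - 14}{-10 - 14} - 191449 = \frac{1}{-24} \cdot 161 - 191449 = \left(- \frac{1}{24}\right) 161 - 191449 = - \frac{161}{24} - 191449 = - \frac{4594937}{24}$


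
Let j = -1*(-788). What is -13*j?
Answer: -10244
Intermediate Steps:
j = 788
-13*j = -13*788 = -10244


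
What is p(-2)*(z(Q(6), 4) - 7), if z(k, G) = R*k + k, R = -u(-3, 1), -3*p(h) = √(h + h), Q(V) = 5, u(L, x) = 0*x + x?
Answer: 14*I/3 ≈ 4.6667*I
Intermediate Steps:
u(L, x) = x (u(L, x) = 0 + x = x)
p(h) = -√2*√h/3 (p(h) = -√(h + h)/3 = -√2*√h/3)
R = -1 (R = -1*1 = -1)
z(k, G) = 0 (z(k, G) = -k + k = 0)
p(-2)*(z(Q(6), 4) - 7) = (-√2*√(-2)/3)*(0 - 7) = -√2*I*√2/3*(-7) = -2*I/3*(-7) = 14*I/3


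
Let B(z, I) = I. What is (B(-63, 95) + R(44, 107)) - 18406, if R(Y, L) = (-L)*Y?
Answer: -23019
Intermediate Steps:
R(Y, L) = -L*Y
(B(-63, 95) + R(44, 107)) - 18406 = (95 - 1*107*44) - 18406 = (95 - 4708) - 18406 = -4613 - 18406 = -23019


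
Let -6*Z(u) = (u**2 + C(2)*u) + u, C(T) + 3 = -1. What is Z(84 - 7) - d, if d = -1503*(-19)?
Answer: -88520/3 ≈ -29507.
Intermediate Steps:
C(T) = -4 (C(T) = -3 - 1 = -4)
Z(u) = u/2 - u**2/6 (Z(u) = -((u**2 - 4*u) + u)/6 = -(u**2 - 3*u)/6 = u/2 - u**2/6)
d = 28557
Z(84 - 7) - d = (84 - 7)*(3 - (84 - 7))/6 - 1*28557 = (1/6)*77*(3 - 1*77) - 28557 = (1/6)*77*(3 - 77) - 28557 = (1/6)*77*(-74) - 28557 = -2849/3 - 28557 = -88520/3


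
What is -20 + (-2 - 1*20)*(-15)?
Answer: 310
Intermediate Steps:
-20 + (-2 - 1*20)*(-15) = -20 + (-2 - 20)*(-15) = -20 - 22*(-15) = -20 + 330 = 310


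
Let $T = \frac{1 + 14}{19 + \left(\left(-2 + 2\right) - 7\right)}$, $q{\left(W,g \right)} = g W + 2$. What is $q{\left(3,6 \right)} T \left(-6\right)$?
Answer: $-150$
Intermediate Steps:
$q{\left(W,g \right)} = 2 + W g$ ($q{\left(W,g \right)} = W g + 2 = 2 + W g$)
$T = \frac{5}{4}$ ($T = \frac{15}{19 + \left(0 - 7\right)} = \frac{15}{19 - 7} = \frac{15}{12} = 15 \cdot \frac{1}{12} = \frac{5}{4} \approx 1.25$)
$q{\left(3,6 \right)} T \left(-6\right) = \left(2 + 3 \cdot 6\right) \frac{5}{4} \left(-6\right) = \left(2 + 18\right) \frac{5}{4} \left(-6\right) = 20 \cdot \frac{5}{4} \left(-6\right) = 25 \left(-6\right) = -150$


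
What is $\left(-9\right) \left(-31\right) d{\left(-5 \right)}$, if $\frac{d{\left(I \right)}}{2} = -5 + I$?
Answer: $-5580$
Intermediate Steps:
$d{\left(I \right)} = -10 + 2 I$ ($d{\left(I \right)} = 2 \left(-5 + I\right) = -10 + 2 I$)
$\left(-9\right) \left(-31\right) d{\left(-5 \right)} = \left(-9\right) \left(-31\right) \left(-10 + 2 \left(-5\right)\right) = 279 \left(-10 - 10\right) = 279 \left(-20\right) = -5580$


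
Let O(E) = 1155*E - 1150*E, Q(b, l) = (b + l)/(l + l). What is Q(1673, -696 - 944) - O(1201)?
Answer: -19696433/3280 ≈ -6005.0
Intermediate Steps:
Q(b, l) = (b + l)/(2*l) (Q(b, l) = (b + l)/((2*l)) = (b + l)*(1/(2*l)) = (b + l)/(2*l))
O(E) = 5*E
Q(1673, -696 - 944) - O(1201) = (1673 + (-696 - 944))/(2*(-696 - 944)) - 5*1201 = (½)*(1673 - 1640)/(-1640) - 1*6005 = (½)*(-1/1640)*33 - 6005 = -33/3280 - 6005 = -19696433/3280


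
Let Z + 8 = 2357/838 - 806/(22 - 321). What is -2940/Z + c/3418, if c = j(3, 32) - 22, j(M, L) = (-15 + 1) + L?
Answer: 19368269198/16414945 ≈ 1179.9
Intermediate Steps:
Z = -48025/19274 (Z = -8 + (2357/838 - 806/(22 - 321)) = -8 + (2357*(1/838) - 806/(-299)) = -8 + (2357/838 - 806*(-1/299)) = -8 + (2357/838 + 62/23) = -8 + 106167/19274 = -48025/19274 ≈ -2.4917)
j(M, L) = -14 + L
c = -4 (c = (-14 + 32) - 22 = 18 - 22 = -4)
-2940/Z + c/3418 = -2940/(-48025/19274) - 4/3418 = -2940*(-19274/48025) - 4*1/3418 = 11333112/9605 - 2/1709 = 19368269198/16414945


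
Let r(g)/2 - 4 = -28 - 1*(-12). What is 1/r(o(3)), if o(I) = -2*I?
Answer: -1/24 ≈ -0.041667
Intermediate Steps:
r(g) = -24 (r(g) = 8 + 2*(-28 - 1*(-12)) = 8 + 2*(-28 + 12) = 8 + 2*(-16) = 8 - 32 = -24)
1/r(o(3)) = 1/(-24) = -1/24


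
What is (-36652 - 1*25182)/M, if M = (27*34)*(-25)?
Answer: 30917/11475 ≈ 2.6943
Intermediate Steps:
M = -22950 (M = 918*(-25) = -22950)
(-36652 - 1*25182)/M = (-36652 - 1*25182)/(-22950) = (-36652 - 25182)*(-1/22950) = -61834*(-1/22950) = 30917/11475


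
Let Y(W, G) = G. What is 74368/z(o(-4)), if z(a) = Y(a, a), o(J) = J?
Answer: -18592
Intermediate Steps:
z(a) = a
74368/z(o(-4)) = 74368/(-4) = 74368*(-¼) = -18592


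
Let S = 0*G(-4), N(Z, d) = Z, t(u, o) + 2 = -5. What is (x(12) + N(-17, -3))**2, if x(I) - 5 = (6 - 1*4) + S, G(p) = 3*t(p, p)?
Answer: 100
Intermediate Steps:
t(u, o) = -7 (t(u, o) = -2 - 5 = -7)
G(p) = -21 (G(p) = 3*(-7) = -21)
S = 0 (S = 0*(-21) = 0)
x(I) = 7 (x(I) = 5 + ((6 - 1*4) + 0) = 5 + ((6 - 4) + 0) = 5 + (2 + 0) = 5 + 2 = 7)
(x(12) + N(-17, -3))**2 = (7 - 17)**2 = (-10)**2 = 100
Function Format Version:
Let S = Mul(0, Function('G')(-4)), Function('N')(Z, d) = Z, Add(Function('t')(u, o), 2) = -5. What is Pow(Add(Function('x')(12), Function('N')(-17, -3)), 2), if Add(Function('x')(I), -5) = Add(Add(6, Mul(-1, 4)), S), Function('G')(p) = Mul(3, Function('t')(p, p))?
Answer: 100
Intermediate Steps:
Function('t')(u, o) = -7 (Function('t')(u, o) = Add(-2, -5) = -7)
Function('G')(p) = -21 (Function('G')(p) = Mul(3, -7) = -21)
S = 0 (S = Mul(0, -21) = 0)
Function('x')(I) = 7 (Function('x')(I) = Add(5, Add(Add(6, Mul(-1, 4)), 0)) = Add(5, Add(Add(6, -4), 0)) = Add(5, Add(2, 0)) = Add(5, 2) = 7)
Pow(Add(Function('x')(12), Function('N')(-17, -3)), 2) = Pow(Add(7, -17), 2) = Pow(-10, 2) = 100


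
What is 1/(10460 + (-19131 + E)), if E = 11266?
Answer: 1/2595 ≈ 0.00038536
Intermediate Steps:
1/(10460 + (-19131 + E)) = 1/(10460 + (-19131 + 11266)) = 1/(10460 - 7865) = 1/2595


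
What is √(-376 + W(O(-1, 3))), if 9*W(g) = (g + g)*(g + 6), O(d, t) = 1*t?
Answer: I*√370 ≈ 19.235*I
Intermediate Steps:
O(d, t) = t
W(g) = 2*g*(6 + g)/9 (W(g) = ((g + g)*(g + 6))/9 = ((2*g)*(6 + g))/9 = (2*g*(6 + g))/9 = 2*g*(6 + g)/9)
√(-376 + W(O(-1, 3))) = √(-376 + (2/9)*3*(6 + 3)) = √(-376 + (2/9)*3*9) = √(-376 + 6) = √(-370) = I*√370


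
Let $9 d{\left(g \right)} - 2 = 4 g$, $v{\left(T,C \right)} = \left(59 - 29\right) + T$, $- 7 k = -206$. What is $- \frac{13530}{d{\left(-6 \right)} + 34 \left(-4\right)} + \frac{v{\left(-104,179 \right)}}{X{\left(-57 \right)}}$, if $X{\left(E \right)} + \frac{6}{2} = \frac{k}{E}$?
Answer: $\frac{103816353}{874069} \approx 118.77$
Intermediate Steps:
$k = \frac{206}{7}$ ($k = \left(- \frac{1}{7}\right) \left(-206\right) = \frac{206}{7} \approx 29.429$)
$v{\left(T,C \right)} = 30 + T$
$d{\left(g \right)} = \frac{2}{9} + \frac{4 g}{9}$
$X{\left(E \right)} = -3 + \frac{206}{7 E}$
$- \frac{13530}{d{\left(-6 \right)} + 34 \left(-4\right)} + \frac{v{\left(-104,179 \right)}}{X{\left(-57 \right)}} = - \frac{13530}{\left(\frac{2}{9} + \frac{4}{9} \left(-6\right)\right) + 34 \left(-4\right)} + \frac{30 - 104}{-3 + \frac{206}{7 \left(-57\right)}} = - \frac{13530}{\left(\frac{2}{9} - \frac{8}{3}\right) - 136} - \frac{74}{-3 + \frac{206}{7} \left(- \frac{1}{57}\right)} = - \frac{13530}{- \frac{22}{9} - 136} - \frac{74}{-3 - \frac{206}{399}} = - \frac{13530}{- \frac{1246}{9}} - \frac{74}{- \frac{1403}{399}} = \left(-13530\right) \left(- \frac{9}{1246}\right) - - \frac{29526}{1403} = \frac{60885}{623} + \frac{29526}{1403} = \frac{103816353}{874069}$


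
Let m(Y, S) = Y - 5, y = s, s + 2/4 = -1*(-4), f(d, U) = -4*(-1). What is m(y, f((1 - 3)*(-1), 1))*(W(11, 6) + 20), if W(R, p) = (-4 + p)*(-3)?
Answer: -21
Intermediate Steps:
f(d, U) = 4
s = 7/2 (s = -1/2 - 1*(-4) = -1/2 + 4 = 7/2 ≈ 3.5000)
y = 7/2 ≈ 3.5000
W(R, p) = 12 - 3*p
m(Y, S) = -5 + Y
m(y, f((1 - 3)*(-1), 1))*(W(11, 6) + 20) = (-5 + 7/2)*((12 - 3*6) + 20) = -3*((12 - 18) + 20)/2 = -3*(-6 + 20)/2 = -3/2*14 = -21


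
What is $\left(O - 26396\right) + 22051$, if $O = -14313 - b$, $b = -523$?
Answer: $-18135$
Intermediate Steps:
$O = -13790$ ($O = -14313 - -523 = -14313 + 523 = -13790$)
$\left(O - 26396\right) + 22051 = \left(-13790 - 26396\right) + 22051 = -40186 + 22051 = -18135$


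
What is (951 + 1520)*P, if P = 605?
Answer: 1494955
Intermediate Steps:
(951 + 1520)*P = (951 + 1520)*605 = 2471*605 = 1494955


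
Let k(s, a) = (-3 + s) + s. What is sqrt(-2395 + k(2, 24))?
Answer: 3*I*sqrt(266) ≈ 48.929*I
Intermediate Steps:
k(s, a) = -3 + 2*s
sqrt(-2395 + k(2, 24)) = sqrt(-2395 + (-3 + 2*2)) = sqrt(-2395 + (-3 + 4)) = sqrt(-2395 + 1) = sqrt(-2394) = 3*I*sqrt(266)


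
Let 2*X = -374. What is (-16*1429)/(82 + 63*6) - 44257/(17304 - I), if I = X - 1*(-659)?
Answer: -101301267/1935680 ≈ -52.334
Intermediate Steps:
X = -187 (X = (1/2)*(-374) = -187)
I = 472 (I = -187 - 1*(-659) = -187 + 659 = 472)
(-16*1429)/(82 + 63*6) - 44257/(17304 - I) = (-16*1429)/(82 + 63*6) - 44257/(17304 - 1*472) = -22864/(82 + 378) - 44257/(17304 - 472) = -22864/460 - 44257/16832 = -22864*1/460 - 44257*1/16832 = -5716/115 - 44257/16832 = -101301267/1935680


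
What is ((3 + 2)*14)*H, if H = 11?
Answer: 770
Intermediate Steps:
((3 + 2)*14)*H = ((3 + 2)*14)*11 = (5*14)*11 = 70*11 = 770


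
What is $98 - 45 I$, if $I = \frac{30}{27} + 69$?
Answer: $-3057$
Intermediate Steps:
$I = \frac{631}{9}$ ($I = 30 \cdot \frac{1}{27} + 69 = \frac{10}{9} + 69 = \frac{631}{9} \approx 70.111$)
$98 - 45 I = 98 - 3155 = -3057$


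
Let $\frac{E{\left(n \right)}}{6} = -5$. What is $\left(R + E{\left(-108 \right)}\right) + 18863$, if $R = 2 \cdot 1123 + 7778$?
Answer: $28857$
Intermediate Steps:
$E{\left(n \right)} = -30$ ($E{\left(n \right)} = 6 \left(-5\right) = -30$)
$R = 10024$ ($R = 2246 + 7778 = 10024$)
$\left(R + E{\left(-108 \right)}\right) + 18863 = \left(10024 - 30\right) + 18863 = 9994 + 18863 = 28857$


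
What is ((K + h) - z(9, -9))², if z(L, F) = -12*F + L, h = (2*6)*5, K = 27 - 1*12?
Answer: 1764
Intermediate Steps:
K = 15 (K = 27 - 12 = 15)
h = 60 (h = 12*5 = 60)
z(L, F) = L - 12*F
((K + h) - z(9, -9))² = ((15 + 60) - (9 - 12*(-9)))² = (75 - (9 + 108))² = (75 - 1*117)² = (75 - 117)² = (-42)² = 1764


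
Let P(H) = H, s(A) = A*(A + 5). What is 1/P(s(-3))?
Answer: -1/6 ≈ -0.16667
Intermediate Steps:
s(A) = A*(5 + A)
1/P(s(-3)) = 1/(-3*(5 - 3)) = 1/(-3*2) = 1/(-6) = -1/6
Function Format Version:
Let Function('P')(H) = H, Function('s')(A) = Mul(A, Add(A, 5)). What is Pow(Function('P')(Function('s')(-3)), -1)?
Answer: Rational(-1, 6) ≈ -0.16667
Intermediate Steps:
Function('s')(A) = Mul(A, Add(5, A))
Pow(Function('P')(Function('s')(-3)), -1) = Pow(Mul(-3, Add(5, -3)), -1) = Pow(Mul(-3, 2), -1) = Pow(-6, -1) = Rational(-1, 6)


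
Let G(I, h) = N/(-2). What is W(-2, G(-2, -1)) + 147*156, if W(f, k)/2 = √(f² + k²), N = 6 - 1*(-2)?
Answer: 22932 + 4*√5 ≈ 22941.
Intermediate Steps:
N = 8 (N = 6 + 2 = 8)
G(I, h) = -4 (G(I, h) = 8/(-2) = 8*(-½) = -4)
W(f, k) = 2*√(f² + k²)
W(-2, G(-2, -1)) + 147*156 = 2*√((-2)² + (-4)²) + 147*156 = 2*√(4 + 16) + 22932 = 2*√20 + 22932 = 2*(2*√5) + 22932 = 4*√5 + 22932 = 22932 + 4*√5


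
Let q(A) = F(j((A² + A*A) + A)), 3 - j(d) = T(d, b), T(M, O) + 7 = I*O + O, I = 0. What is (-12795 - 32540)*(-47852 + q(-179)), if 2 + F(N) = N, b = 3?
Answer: 2169143745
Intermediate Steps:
T(M, O) = -7 + O (T(M, O) = -7 + (0*O + O) = -7 + (0 + O) = -7 + O)
j(d) = 7 (j(d) = 3 - (-7 + 3) = 3 - 1*(-4) = 3 + 4 = 7)
F(N) = -2 + N
q(A) = 5 (q(A) = -2 + 7 = 5)
(-12795 - 32540)*(-47852 + q(-179)) = (-12795 - 32540)*(-47852 + 5) = -45335*(-47847) = 2169143745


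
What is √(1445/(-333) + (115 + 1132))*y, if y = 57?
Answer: 19*√15310822/37 ≈ 2009.3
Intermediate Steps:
√(1445/(-333) + (115 + 1132))*y = √(1445/(-333) + (115 + 1132))*57 = √(1445*(-1/333) + 1247)*57 = √(-1445/333 + 1247)*57 = √(413806/333)*57 = (√15310822/111)*57 = 19*√15310822/37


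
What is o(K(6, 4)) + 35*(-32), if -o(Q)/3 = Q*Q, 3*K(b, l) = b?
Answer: -1132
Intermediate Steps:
K(b, l) = b/3
o(Q) = -3*Q**2 (o(Q) = -3*Q*Q = -3*Q**2)
o(K(6, 4)) + 35*(-32) = -3*((1/3)*6)**2 + 35*(-32) = -3*2**2 - 1120 = -3*4 - 1120 = -12 - 1120 = -1132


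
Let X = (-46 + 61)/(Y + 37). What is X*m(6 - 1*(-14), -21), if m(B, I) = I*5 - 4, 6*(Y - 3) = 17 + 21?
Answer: -4905/139 ≈ -35.288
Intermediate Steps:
Y = 28/3 (Y = 3 + (17 + 21)/6 = 3 + (1/6)*38 = 3 + 19/3 = 28/3 ≈ 9.3333)
m(B, I) = -4 + 5*I (m(B, I) = 5*I - 4 = -4 + 5*I)
X = 45/139 (X = (-46 + 61)/(28/3 + 37) = 15/(139/3) = 15*(3/139) = 45/139 ≈ 0.32374)
X*m(6 - 1*(-14), -21) = 45*(-4 + 5*(-21))/139 = 45*(-4 - 105)/139 = (45/139)*(-109) = -4905/139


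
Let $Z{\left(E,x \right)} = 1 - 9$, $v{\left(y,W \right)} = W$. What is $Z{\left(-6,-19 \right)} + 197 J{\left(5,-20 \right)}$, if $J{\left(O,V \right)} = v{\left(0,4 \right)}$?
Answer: $780$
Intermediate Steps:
$Z{\left(E,x \right)} = -8$ ($Z{\left(E,x \right)} = 1 - 9 = -8$)
$J{\left(O,V \right)} = 4$
$Z{\left(-6,-19 \right)} + 197 J{\left(5,-20 \right)} = -8 + 197 \cdot 4 = -8 + 788 = 780$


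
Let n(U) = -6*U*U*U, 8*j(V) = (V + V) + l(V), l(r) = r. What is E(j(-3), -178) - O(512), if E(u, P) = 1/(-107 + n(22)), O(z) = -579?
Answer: 37053104/63995 ≈ 579.00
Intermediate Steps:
j(V) = 3*V/8 (j(V) = ((V + V) + V)/8 = (2*V + V)/8 = (3*V)/8 = 3*V/8)
n(U) = -6*U**3 (n(U) = -6*U**2*U = -6*U**3)
E(u, P) = -1/63995 (E(u, P) = 1/(-107 - 6*22**3) = 1/(-107 - 6*10648) = 1/(-107 - 63888) = 1/(-63995) = -1/63995)
E(j(-3), -178) - O(512) = -1/63995 - 1*(-579) = -1/63995 + 579 = 37053104/63995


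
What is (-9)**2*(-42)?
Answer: -3402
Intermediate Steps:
(-9)**2*(-42) = 81*(-42) = -3402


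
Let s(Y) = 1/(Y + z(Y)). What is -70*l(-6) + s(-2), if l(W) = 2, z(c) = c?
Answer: -561/4 ≈ -140.25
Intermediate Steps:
s(Y) = 1/(2*Y) (s(Y) = 1/(Y + Y) = 1/(2*Y))
-70*l(-6) + s(-2) = -70*2 + (1/2)/(-2) = -140 + (1/2)*(-1/2) = -140 - 1/4 = -561/4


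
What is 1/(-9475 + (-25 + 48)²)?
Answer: -1/8946 ≈ -0.00011178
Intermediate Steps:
1/(-9475 + (-25 + 48)²) = 1/(-9475 + 23²) = 1/(-9475 + 529) = 1/(-8946) = -1/8946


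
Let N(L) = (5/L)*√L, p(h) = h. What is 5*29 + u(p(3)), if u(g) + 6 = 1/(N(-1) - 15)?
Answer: 6947/50 + I/50 ≈ 138.94 + 0.02*I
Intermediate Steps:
N(L) = 5/√L
u(g) = -6 + (-15 + 5*I)/250 (u(g) = -6 + 1/(5/√(-1) - 15) = -6 + 1/(5*(-I) - 15) = -6 + 1/(-5*I - 15) = -6 + 1/(-15 - 5*I) = -6 + (-15 + 5*I)/250)
5*29 + u(p(3)) = 5*29 + (-303/50 + I/50) = 145 + (-303/50 + I/50) = 6947/50 + I/50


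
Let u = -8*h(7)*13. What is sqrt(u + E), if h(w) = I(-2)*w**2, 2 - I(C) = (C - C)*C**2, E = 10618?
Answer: sqrt(426) ≈ 20.640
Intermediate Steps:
I(C) = 2 (I(C) = 2 - (C - C)*C**2 = 2 - 0*C**2 = 2 - 1*0 = 2 + 0 = 2)
h(w) = 2*w**2
u = -10192 (u = -16*7**2*13 = -16*49*13 = -8*98*13 = -784*13 = -10192)
sqrt(u + E) = sqrt(-10192 + 10618) = sqrt(426)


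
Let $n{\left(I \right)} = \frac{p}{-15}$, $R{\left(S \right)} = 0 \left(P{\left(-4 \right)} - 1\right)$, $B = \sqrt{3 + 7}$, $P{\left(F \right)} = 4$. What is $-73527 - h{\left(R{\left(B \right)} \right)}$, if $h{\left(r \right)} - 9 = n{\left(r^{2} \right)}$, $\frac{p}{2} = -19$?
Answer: $- \frac{1103078}{15} \approx -73539.0$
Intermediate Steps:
$B = \sqrt{10} \approx 3.1623$
$R{\left(S \right)} = 0$ ($R{\left(S \right)} = 0 \left(4 - 1\right) = 0 \cdot 3 = 0$)
$p = -38$ ($p = 2 \left(-19\right) = -38$)
$n{\left(I \right)} = \frac{38}{15}$ ($n{\left(I \right)} = - \frac{38}{-15} = \left(-38\right) \left(- \frac{1}{15}\right) = \frac{38}{15}$)
$h{\left(r \right)} = \frac{173}{15}$ ($h{\left(r \right)} = 9 + \frac{38}{15} = \frac{173}{15}$)
$-73527 - h{\left(R{\left(B \right)} \right)} = -73527 - \frac{173}{15} = - \frac{1103078}{15}$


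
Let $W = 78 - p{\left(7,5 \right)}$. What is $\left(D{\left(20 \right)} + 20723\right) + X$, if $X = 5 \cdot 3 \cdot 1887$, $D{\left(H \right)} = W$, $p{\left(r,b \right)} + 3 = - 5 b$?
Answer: $49134$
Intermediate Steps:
$p{\left(r,b \right)} = -3 - 5 b$
$W = 106$ ($W = 78 - \left(-3 - 25\right) = 78 - -28 = 78 + 28 = 106$)
$D{\left(H \right)} = 106$
$X = 28305$ ($X = 15 \cdot 1887 = 28305$)
$\left(D{\left(20 \right)} + 20723\right) + X = \left(106 + 20723\right) + 28305 = 20829 + 28305 = 49134$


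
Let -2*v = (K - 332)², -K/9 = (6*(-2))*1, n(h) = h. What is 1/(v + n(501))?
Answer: -1/24587 ≈ -4.0672e-5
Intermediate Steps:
K = 108 (K = -9*6*(-2) = -(-108) = -9*(-12) = 108)
v = -25088 (v = -(108 - 332)²/2 = -½*(-224)² = -½*50176 = -25088)
1/(v + n(501)) = 1/(-25088 + 501) = 1/(-24587) = -1/24587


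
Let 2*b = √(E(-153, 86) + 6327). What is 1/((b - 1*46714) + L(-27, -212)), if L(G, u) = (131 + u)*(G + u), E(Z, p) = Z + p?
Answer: -5471/149658892 - √1565/748294460 ≈ -3.6609e-5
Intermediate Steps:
b = √1565 (b = √((-153 + 86) + 6327)/2 = √(-67 + 6327)/2 = √6260/2 = (2*√1565)/2 = √1565 ≈ 39.560)
1/((b - 1*46714) + L(-27, -212)) = 1/((√1565 - 1*46714) + ((-212)² + 131*(-27) + 131*(-212) - 27*(-212))) = 1/((√1565 - 46714) + (44944 - 3537 - 27772 + 5724)) = 1/((-46714 + √1565) + 19359) = 1/(-27355 + √1565)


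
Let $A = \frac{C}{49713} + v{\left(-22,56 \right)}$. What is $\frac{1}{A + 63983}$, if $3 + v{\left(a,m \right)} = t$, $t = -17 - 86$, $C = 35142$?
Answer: $\frac{16571}{1058517481} \approx 1.5655 \cdot 10^{-5}$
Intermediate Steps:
$t = -103$ ($t = -17 - 86 = -103$)
$v{\left(a,m \right)} = -106$ ($v{\left(a,m \right)} = -3 - 103 = -106$)
$A = - \frac{1744812}{16571}$ ($A = \frac{35142}{49713} - 106 = 35142 \cdot \frac{1}{49713} - 106 = \frac{11714}{16571} - 106 = - \frac{1744812}{16571} \approx -105.29$)
$\frac{1}{A + 63983} = \frac{1}{- \frac{1744812}{16571} + 63983} = \frac{1}{\frac{1058517481}{16571}} = \frac{16571}{1058517481}$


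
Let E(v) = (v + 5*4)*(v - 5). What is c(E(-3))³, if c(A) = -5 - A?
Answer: 2248091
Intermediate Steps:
E(v) = (-5 + v)*(20 + v) (E(v) = (v + 20)*(-5 + v) = (20 + v)*(-5 + v) = (-5 + v)*(20 + v))
c(E(-3))³ = (-5 - (-100 + (-3)² + 15*(-3)))³ = (-5 - (-100 + 9 - 45))³ = (-5 - 1*(-136))³ = (-5 + 136)³ = 131³ = 2248091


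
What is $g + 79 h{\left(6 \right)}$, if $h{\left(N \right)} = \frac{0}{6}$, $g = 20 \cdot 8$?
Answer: $160$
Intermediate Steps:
$g = 160$
$h{\left(N \right)} = 0$ ($h{\left(N \right)} = 0 \cdot \frac{1}{6} = 0$)
$g + 79 h{\left(6 \right)} = 160 + 79 \cdot 0 = 160 + 0 = 160$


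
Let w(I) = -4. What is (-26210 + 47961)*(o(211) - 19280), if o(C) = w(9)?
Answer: -419446284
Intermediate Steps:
o(C) = -4
(-26210 + 47961)*(o(211) - 19280) = (-26210 + 47961)*(-4 - 19280) = 21751*(-19284) = -419446284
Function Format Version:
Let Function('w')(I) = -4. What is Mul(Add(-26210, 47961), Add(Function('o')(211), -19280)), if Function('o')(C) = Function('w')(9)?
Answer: -419446284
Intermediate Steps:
Function('o')(C) = -4
Mul(Add(-26210, 47961), Add(Function('o')(211), -19280)) = Mul(Add(-26210, 47961), Add(-4, -19280)) = Mul(21751, -19284) = -419446284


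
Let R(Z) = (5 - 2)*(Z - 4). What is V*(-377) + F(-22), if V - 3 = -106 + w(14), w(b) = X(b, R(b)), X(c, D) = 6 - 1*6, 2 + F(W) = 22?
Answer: 38851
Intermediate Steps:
F(W) = 20 (F(W) = -2 + 22 = 20)
R(Z) = -12 + 3*Z (R(Z) = 3*(-4 + Z) = -12 + 3*Z)
X(c, D) = 0 (X(c, D) = 6 - 6 = 0)
w(b) = 0
V = -103 (V = 3 + (-106 + 0) = 3 - 106 = -103)
V*(-377) + F(-22) = -103*(-377) + 20 = 38831 + 20 = 38851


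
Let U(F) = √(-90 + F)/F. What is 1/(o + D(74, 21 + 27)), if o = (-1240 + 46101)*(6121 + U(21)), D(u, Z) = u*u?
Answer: 40366149579/11084530875091808786 - 314027*I*√69/11084530875091808786 ≈ 3.6417e-9 - 2.3533e-13*I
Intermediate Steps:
D(u, Z) = u²
U(F) = √(-90 + F)/F
o = 274594181 + 44861*I*√69/21 (o = (-1240 + 46101)*(6121 + √(-90 + 21)/21) = 44861*(6121 + √(-69)/21) = 44861*(6121 + (I*√69)/21) = 44861*(6121 + I*√69/21) = 274594181 + 44861*I*√69/21 ≈ 2.7459e+8 + 17745.0*I)
1/(o + D(74, 21 + 27)) = 1/((274594181 + 44861*I*√69/21) + 74²) = 1/((274594181 + 44861*I*√69/21) + 5476) = 1/(274599657 + 44861*I*√69/21)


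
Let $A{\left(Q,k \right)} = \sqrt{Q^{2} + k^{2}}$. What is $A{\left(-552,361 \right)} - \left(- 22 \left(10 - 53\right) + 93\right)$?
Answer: $-1039 + 5 \sqrt{17401} \approx -379.44$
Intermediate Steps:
$A{\left(-552,361 \right)} - \left(- 22 \left(10 - 53\right) + 93\right) = \sqrt{\left(-552\right)^{2} + 361^{2}} - \left(- 22 \left(10 - 53\right) + 93\right) = \sqrt{304704 + 130321} - \left(\left(-22\right) \left(-43\right) + 93\right) = \sqrt{435025} - \left(946 + 93\right) = 5 \sqrt{17401} - 1039 = -1039 + 5 \sqrt{17401}$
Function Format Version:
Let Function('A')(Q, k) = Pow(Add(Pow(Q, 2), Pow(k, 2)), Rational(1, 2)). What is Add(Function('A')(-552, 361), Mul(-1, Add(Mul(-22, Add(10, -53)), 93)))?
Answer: Add(-1039, Mul(5, Pow(17401, Rational(1, 2)))) ≈ -379.44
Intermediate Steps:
Add(Function('A')(-552, 361), Mul(-1, Add(Mul(-22, Add(10, -53)), 93))) = Add(Pow(Add(Pow(-552, 2), Pow(361, 2)), Rational(1, 2)), Mul(-1, Add(Mul(-22, Add(10, -53)), 93))) = Add(Pow(Add(304704, 130321), Rational(1, 2)), Mul(-1, Add(Mul(-22, -43), 93))) = Add(Pow(435025, Rational(1, 2)), Mul(-1, Add(946, 93))) = Add(Mul(5, Pow(17401, Rational(1, 2))), Mul(-1, 1039)) = Add(Mul(5, Pow(17401, Rational(1, 2))), -1039) = Add(-1039, Mul(5, Pow(17401, Rational(1, 2))))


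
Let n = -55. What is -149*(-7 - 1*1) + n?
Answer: 1137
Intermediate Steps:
-149*(-7 - 1*1) + n = -149*(-7 - 1*1) - 55 = -149*(-7 - 1) - 55 = -149*(-8) - 55 = 1192 - 55 = 1137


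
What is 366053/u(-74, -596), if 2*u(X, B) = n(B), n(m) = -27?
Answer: -732106/27 ≈ -27115.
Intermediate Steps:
u(X, B) = -27/2 (u(X, B) = (1/2)*(-27) = -27/2)
366053/u(-74, -596) = 366053/(-27/2) = 366053*(-2/27) = -732106/27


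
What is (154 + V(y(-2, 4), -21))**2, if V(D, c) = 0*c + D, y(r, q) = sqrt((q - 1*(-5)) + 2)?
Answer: (154 + sqrt(11))**2 ≈ 24749.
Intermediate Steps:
y(r, q) = sqrt(7 + q) (y(r, q) = sqrt((q + 5) + 2) = sqrt((5 + q) + 2) = sqrt(7 + q))
V(D, c) = D (V(D, c) = 0 + D = D)
(154 + V(y(-2, 4), -21))**2 = (154 + sqrt(7 + 4))**2 = (154 + sqrt(11))**2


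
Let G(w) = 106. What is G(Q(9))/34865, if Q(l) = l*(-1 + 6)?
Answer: 106/34865 ≈ 0.0030403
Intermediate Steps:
Q(l) = 5*l (Q(l) = l*5 = 5*l)
G(Q(9))/34865 = 106/34865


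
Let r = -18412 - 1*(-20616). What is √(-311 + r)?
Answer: √1893 ≈ 43.509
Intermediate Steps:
r = 2204 (r = -18412 + 20616 = 2204)
√(-311 + r) = √(-311 + 2204) = √1893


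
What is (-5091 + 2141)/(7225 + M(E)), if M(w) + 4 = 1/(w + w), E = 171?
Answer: -1008900/2469583 ≈ -0.40853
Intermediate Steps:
M(w) = -4 + 1/(2*w) (M(w) = -4 + 1/(w + w) = -4 + 1/(2*w))
(-5091 + 2141)/(7225 + M(E)) = (-5091 + 2141)/(7225 + (-4 + (½)/171)) = -2950/(7225 + (-4 + (½)*(1/171))) = -2950/(7225 + (-4 + 1/342)) = -2950/(7225 - 1367/342) = -2950/2469583/342 = -2950*342/2469583 = -1008900/2469583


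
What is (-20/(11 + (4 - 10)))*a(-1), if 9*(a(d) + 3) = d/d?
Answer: 104/9 ≈ 11.556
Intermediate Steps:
a(d) = -26/9 (a(d) = -3 + (d/d)/9 = -3 + (1/9)*1 = -3 + 1/9 = -26/9)
(-20/(11 + (4 - 10)))*a(-1) = (-20/(11 + (4 - 10)))*(-26/9) = (-20/(11 - 6))*(-26/9) = (-20/5)*(-26/9) = ((1/5)*(-20))*(-26/9) = -4*(-26/9) = 104/9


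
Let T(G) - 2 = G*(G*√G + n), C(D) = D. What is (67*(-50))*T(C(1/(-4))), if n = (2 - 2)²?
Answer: -6700 - 1675*I/16 ≈ -6700.0 - 104.69*I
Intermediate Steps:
n = 0 (n = 0² = 0)
T(G) = 2 + G^(5/2) (T(G) = 2 + G*(G*√G + 0) = 2 + G*(G^(3/2) + 0) = 2 + G*G^(3/2) = 2 + G^(5/2))
(67*(-50))*T(C(1/(-4))) = (67*(-50))*(2 + (1/(-4))^(5/2)) = -3350*(2 + (-¼)^(5/2)) = -3350*(2 + I/32) = -6700 - 1675*I/16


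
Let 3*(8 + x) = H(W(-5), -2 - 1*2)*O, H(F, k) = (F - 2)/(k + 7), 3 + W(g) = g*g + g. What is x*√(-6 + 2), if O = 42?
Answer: 124*I ≈ 124.0*I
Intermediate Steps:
W(g) = -3 + g + g² (W(g) = -3 + (g*g + g) = -3 + (g² + g) = -3 + (g + g²) = -3 + g + g²)
H(F, k) = (-2 + F)/(7 + k)
x = 62 (x = -8 + (((-2 + (-3 - 5 + (-5)²))/(7 + (-2 - 1*2)))*42)/3 = -8 + (((-2 + (-3 - 5 + 25))/(7 + (-2 - 2)))*42)/3 = -8 + (((-2 + 17)/(7 - 4))*42)/3 = -8 + ((15/3)*42)/3 = -8 + (((⅓)*15)*42)/3 = -8 + (5*42)/3 = -8 + (⅓)*210 = -8 + 70 = 62)
x*√(-6 + 2) = 62*√(-6 + 2) = 62*√(-4) = 62*(2*I) = 124*I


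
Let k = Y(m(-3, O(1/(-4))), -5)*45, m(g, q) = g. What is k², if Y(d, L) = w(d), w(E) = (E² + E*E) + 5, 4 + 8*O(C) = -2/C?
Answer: 1071225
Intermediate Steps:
O(C) = -½ - 1/(4*C) (O(C) = -½ + (-2/C)/8 = -½ - 1/(4*C))
w(E) = 5 + 2*E² (w(E) = (E² + E²) + 5 = 2*E² + 5 = 5 + 2*E²)
Y(d, L) = 5 + 2*d²
k = 1035 (k = (5 + 2*(-3)²)*45 = (5 + 2*9)*45 = (5 + 18)*45 = 23*45 = 1035)
k² = 1035² = 1071225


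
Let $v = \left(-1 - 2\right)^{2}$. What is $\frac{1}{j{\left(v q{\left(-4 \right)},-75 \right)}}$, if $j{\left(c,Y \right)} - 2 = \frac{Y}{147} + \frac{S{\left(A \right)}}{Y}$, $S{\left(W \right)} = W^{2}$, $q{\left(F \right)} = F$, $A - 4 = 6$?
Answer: $\frac{147}{23} \approx 6.3913$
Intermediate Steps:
$A = 10$ ($A = 4 + 6 = 10$)
$v = 9$ ($v = \left(-3\right)^{2} = 9$)
$j{\left(c,Y \right)} = 2 + \frac{100}{Y} + \frac{Y}{147}$ ($j{\left(c,Y \right)} = 2 + \left(\frac{Y}{147} + \frac{10^{2}}{Y}\right) = 2 + \left(Y \frac{1}{147} + \frac{100}{Y}\right) = 2 + \left(\frac{Y}{147} + \frac{100}{Y}\right) = 2 + \left(\frac{100}{Y} + \frac{Y}{147}\right) = 2 + \frac{100}{Y} + \frac{Y}{147}$)
$\frac{1}{j{\left(v q{\left(-4 \right)},-75 \right)}} = \frac{1}{2 + \frac{100}{-75} + \frac{1}{147} \left(-75\right)} = \frac{1}{2 + 100 \left(- \frac{1}{75}\right) - \frac{25}{49}} = \frac{1}{2 - \frac{4}{3} - \frac{25}{49}} = \frac{1}{\frac{23}{147}} = \frac{147}{23}$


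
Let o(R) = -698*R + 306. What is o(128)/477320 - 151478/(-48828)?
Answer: 8494491437/2913322620 ≈ 2.9157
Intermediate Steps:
o(R) = 306 - 698*R
o(128)/477320 - 151478/(-48828) = (306 - 698*128)/477320 - 151478/(-48828) = (306 - 89344)*(1/477320) - 151478*(-1/48828) = -89038*1/477320 + 75739/24414 = -44519/238660 + 75739/24414 = 8494491437/2913322620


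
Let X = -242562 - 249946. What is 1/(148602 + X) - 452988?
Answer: -155785291129/343906 ≈ -4.5299e+5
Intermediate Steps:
X = -492508
1/(148602 + X) - 452988 = 1/(148602 - 492508) - 452988 = 1/(-343906) - 452988 = -1/343906 - 452988 = -155785291129/343906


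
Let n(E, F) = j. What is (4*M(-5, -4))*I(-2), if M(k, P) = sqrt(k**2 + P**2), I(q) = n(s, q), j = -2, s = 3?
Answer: -8*sqrt(41) ≈ -51.225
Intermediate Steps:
n(E, F) = -2
I(q) = -2
M(k, P) = sqrt(P**2 + k**2)
(4*M(-5, -4))*I(-2) = (4*sqrt((-4)**2 + (-5)**2))*(-2) = (4*sqrt(16 + 25))*(-2) = (4*sqrt(41))*(-2) = -8*sqrt(41)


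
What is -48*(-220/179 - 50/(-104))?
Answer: 83580/2327 ≈ 35.917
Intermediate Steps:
-48*(-220/179 - 50/(-104)) = -48*(-220*1/179 - 50*(-1/104)) = -48*(-220/179 + 25/52) = -48*(-6965/9308) = 83580/2327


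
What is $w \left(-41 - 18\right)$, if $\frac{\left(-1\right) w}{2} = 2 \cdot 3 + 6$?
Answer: $1416$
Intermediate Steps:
$w = -24$ ($w = - 2 \left(2 \cdot 3 + 6\right) = - 2 \left(6 + 6\right) = \left(-2\right) 12 = -24$)
$w \left(-41 - 18\right) = - 24 \left(-41 - 18\right) = \left(-24\right) \left(-59\right) = 1416$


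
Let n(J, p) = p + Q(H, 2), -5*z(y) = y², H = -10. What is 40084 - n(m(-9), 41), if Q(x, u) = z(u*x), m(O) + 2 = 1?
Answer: 40123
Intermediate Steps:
m(O) = -1 (m(O) = -2 + 1 = -1)
z(y) = -y²/5
Q(x, u) = -u²*x²/5
n(J, p) = -80 + p (n(J, p) = p - ⅕*2²*(-10)² = p - ⅕*4*100 = p - 80 = -80 + p)
40084 - n(m(-9), 41) = 40084 - (-80 + 41) = 40084 - 1*(-39) = 40084 + 39 = 40123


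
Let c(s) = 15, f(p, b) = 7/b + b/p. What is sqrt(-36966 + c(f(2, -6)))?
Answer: I*sqrt(36951) ≈ 192.23*I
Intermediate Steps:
sqrt(-36966 + c(f(2, -6))) = sqrt(-36966 + 15) = sqrt(-36951) = I*sqrt(36951)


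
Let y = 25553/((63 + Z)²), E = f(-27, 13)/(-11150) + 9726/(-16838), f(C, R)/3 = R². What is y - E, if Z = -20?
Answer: 2506857025717/173569050650 ≈ 14.443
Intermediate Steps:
f(C, R) = 3*R²
E = -58490883/93871850 (E = (3*13²)/(-11150) + 9726/(-16838) = (3*169)*(-1/11150) + 9726*(-1/16838) = 507*(-1/11150) - 4863/8419 = -507/11150 - 4863/8419 = -58490883/93871850 ≈ -0.62309)
y = 25553/1849 (y = 25553/((63 - 20)²) = 25553/(43²) = 25553/1849 ≈ 13.820)
y - E = 25553/1849 - 1*(-58490883/93871850) = 25553/1849 + 58490883/93871850 = 2506857025717/173569050650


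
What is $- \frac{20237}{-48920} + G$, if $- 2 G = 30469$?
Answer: $- \frac{745251503}{48920} \approx -15234.0$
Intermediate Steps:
$G = - \frac{30469}{2}$ ($G = \left(- \frac{1}{2}\right) 30469 = - \frac{30469}{2} \approx -15235.0$)
$- \frac{20237}{-48920} + G = - \frac{20237}{-48920} - \frac{30469}{2} = \left(-20237\right) \left(- \frac{1}{48920}\right) - \frac{30469}{2} = \frac{20237}{48920} - \frac{30469}{2} = - \frac{745251503}{48920}$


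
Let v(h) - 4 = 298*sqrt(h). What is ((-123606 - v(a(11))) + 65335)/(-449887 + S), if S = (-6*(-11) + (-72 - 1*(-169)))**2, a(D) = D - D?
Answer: 2775/20158 ≈ 0.13766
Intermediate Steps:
a(D) = 0
v(h) = 4 + 298*sqrt(h)
S = 26569 (S = (66 + (-72 + 169))**2 = (66 + 97)**2 = 163**2 = 26569)
((-123606 - v(a(11))) + 65335)/(-449887 + S) = ((-123606 - (4 + 298*sqrt(0))) + 65335)/(-449887 + 26569) = ((-123606 - (4 + 298*0)) + 65335)/(-423318) = ((-123606 - (4 + 0)) + 65335)*(-1/423318) = ((-123606 - 1*4) + 65335)*(-1/423318) = ((-123606 - 4) + 65335)*(-1/423318) = (-123610 + 65335)*(-1/423318) = -58275*(-1/423318) = 2775/20158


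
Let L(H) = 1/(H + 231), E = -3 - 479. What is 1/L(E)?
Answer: -251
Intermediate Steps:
E = -482
L(H) = 1/(231 + H)
1/L(E) = 1/(1/(231 - 482)) = 1/(1/(-251)) = 1/(-1/251) = -251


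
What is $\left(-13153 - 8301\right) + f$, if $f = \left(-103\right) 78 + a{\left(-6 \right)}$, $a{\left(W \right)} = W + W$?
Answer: $-29500$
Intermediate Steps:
$a{\left(W \right)} = 2 W$
$f = -8046$ ($f = \left(-103\right) 78 + 2 \left(-6\right) = -8034 - 12 = -8046$)
$\left(-13153 - 8301\right) + f = \left(-13153 - 8301\right) - 8046 = -21454 - 8046 = -29500$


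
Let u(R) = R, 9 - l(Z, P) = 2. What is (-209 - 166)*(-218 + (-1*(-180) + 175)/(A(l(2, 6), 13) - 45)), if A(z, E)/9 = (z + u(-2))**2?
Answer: 972125/12 ≈ 81010.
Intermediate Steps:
l(Z, P) = 7 (l(Z, P) = 9 - 1*2 = 9 - 2 = 7)
A(z, E) = 9*(-2 + z)**2 (A(z, E) = 9*(z - 2)**2 = 9*(-2 + z)**2)
(-209 - 166)*(-218 + (-1*(-180) + 175)/(A(l(2, 6), 13) - 45)) = (-209 - 166)*(-218 + (-1*(-180) + 175)/(9*(-2 + 7)**2 - 45)) = -375*(-218 + (180 + 175)/(9*5**2 - 45)) = -375*(-218 + 355/(9*25 - 45)) = -375*(-218 + 355/(225 - 45)) = -375*(-218 + 355/180) = -375*(-218 + 355*(1/180)) = -375*(-218 + 71/36) = -375*(-7777/36) = 972125/12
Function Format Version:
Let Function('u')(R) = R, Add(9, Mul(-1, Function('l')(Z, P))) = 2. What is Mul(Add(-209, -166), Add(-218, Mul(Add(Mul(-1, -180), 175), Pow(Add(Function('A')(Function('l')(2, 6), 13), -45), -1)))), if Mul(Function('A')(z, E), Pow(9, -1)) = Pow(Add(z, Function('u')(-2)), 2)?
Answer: Rational(972125, 12) ≈ 81010.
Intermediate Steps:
Function('l')(Z, P) = 7 (Function('l')(Z, P) = Add(9, Mul(-1, 2)) = Add(9, -2) = 7)
Function('A')(z, E) = Mul(9, Pow(Add(-2, z), 2)) (Function('A')(z, E) = Mul(9, Pow(Add(z, -2), 2)) = Mul(9, Pow(Add(-2, z), 2)))
Mul(Add(-209, -166), Add(-218, Mul(Add(Mul(-1, -180), 175), Pow(Add(Function('A')(Function('l')(2, 6), 13), -45), -1)))) = Mul(Add(-209, -166), Add(-218, Mul(Add(Mul(-1, -180), 175), Pow(Add(Mul(9, Pow(Add(-2, 7), 2)), -45), -1)))) = Mul(-375, Add(-218, Mul(Add(180, 175), Pow(Add(Mul(9, Pow(5, 2)), -45), -1)))) = Mul(-375, Add(-218, Mul(355, Pow(Add(Mul(9, 25), -45), -1)))) = Mul(-375, Add(-218, Mul(355, Pow(Add(225, -45), -1)))) = Mul(-375, Add(-218, Mul(355, Pow(180, -1)))) = Mul(-375, Add(-218, Mul(355, Rational(1, 180)))) = Mul(-375, Add(-218, Rational(71, 36))) = Mul(-375, Rational(-7777, 36)) = Rational(972125, 12)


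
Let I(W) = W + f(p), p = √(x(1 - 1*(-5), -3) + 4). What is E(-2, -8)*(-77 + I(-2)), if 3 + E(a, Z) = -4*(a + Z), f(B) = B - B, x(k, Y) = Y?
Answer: -2923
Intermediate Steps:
p = 1 (p = √(-3 + 4) = √1 = 1)
f(B) = 0
I(W) = W (I(W) = W + 0 = W)
E(a, Z) = -3 - 4*Z - 4*a (E(a, Z) = -3 - 4*(a + Z) = -3 - 4*(Z + a) = -3 + (-4*Z - 4*a) = -3 - 4*Z - 4*a)
E(-2, -8)*(-77 + I(-2)) = (-3 - 4*(-8) - 4*(-2))*(-77 - 2) = (-3 + 32 + 8)*(-79) = 37*(-79) = -2923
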